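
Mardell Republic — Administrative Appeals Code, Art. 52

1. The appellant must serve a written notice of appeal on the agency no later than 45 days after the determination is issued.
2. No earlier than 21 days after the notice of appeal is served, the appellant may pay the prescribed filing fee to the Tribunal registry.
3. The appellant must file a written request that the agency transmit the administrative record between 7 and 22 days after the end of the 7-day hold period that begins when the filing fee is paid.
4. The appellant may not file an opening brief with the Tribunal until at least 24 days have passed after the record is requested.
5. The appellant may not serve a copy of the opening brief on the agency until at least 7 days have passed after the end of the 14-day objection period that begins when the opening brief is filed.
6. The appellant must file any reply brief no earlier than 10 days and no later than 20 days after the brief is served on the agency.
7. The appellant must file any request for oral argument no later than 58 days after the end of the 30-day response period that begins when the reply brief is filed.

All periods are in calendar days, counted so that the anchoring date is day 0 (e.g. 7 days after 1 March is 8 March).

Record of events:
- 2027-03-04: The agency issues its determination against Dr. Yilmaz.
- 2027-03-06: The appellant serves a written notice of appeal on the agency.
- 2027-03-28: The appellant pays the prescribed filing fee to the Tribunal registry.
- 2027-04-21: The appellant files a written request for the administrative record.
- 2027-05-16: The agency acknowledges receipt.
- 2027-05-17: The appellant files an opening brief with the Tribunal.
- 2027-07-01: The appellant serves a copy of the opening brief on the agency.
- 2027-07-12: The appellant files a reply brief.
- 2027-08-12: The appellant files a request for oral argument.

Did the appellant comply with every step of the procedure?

(1) due by 2027-03-04 + 45 days = 2027-04-18; completed 2027-03-06, before the deadline.
(2) permitted from 2027-03-06 + 21 days = 2027-03-27 onward; done 2027-03-28 — permitted.
(3) the permitted window runs from 2027-04-04 + 7 = 2027-04-11 to 2027-04-04 + 22 = 2027-04-26; 2027-04-21 falls inside that range.
(4) permitted from 2027-04-21 + 24 days = 2027-05-15 onward; 2027-05-17 is on or after that date.
(5) permitted from 2027-05-31 + 7 days = 2027-06-07 onward; 2027-07-01 is on or after that date.
(6) the permitted window runs from 2027-07-01 + 10 = 2027-07-11 to 2027-07-01 + 20 = 2027-07-21; 2027-07-12 falls inside that range.
(7) due by 2027-08-11 + 58 days = 2027-10-08; 2027-08-12 is within that limit.

Yes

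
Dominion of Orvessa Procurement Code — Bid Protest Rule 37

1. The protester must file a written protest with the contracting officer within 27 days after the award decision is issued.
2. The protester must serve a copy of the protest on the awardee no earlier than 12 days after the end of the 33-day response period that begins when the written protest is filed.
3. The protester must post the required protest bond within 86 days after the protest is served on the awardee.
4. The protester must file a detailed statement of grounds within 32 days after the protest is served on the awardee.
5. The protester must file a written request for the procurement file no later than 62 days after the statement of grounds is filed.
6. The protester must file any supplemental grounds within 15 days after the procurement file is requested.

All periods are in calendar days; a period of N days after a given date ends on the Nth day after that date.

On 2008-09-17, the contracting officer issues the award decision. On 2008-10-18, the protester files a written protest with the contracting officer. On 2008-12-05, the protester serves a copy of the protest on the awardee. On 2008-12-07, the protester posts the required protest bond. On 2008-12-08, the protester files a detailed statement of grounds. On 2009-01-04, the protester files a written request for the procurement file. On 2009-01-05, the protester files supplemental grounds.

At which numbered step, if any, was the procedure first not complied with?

Step 1: 27 days after 2008-09-17 (when the award decision is issued) is 2008-10-14; not done until 2008-10-18, 4 days after the deadline.

Step 1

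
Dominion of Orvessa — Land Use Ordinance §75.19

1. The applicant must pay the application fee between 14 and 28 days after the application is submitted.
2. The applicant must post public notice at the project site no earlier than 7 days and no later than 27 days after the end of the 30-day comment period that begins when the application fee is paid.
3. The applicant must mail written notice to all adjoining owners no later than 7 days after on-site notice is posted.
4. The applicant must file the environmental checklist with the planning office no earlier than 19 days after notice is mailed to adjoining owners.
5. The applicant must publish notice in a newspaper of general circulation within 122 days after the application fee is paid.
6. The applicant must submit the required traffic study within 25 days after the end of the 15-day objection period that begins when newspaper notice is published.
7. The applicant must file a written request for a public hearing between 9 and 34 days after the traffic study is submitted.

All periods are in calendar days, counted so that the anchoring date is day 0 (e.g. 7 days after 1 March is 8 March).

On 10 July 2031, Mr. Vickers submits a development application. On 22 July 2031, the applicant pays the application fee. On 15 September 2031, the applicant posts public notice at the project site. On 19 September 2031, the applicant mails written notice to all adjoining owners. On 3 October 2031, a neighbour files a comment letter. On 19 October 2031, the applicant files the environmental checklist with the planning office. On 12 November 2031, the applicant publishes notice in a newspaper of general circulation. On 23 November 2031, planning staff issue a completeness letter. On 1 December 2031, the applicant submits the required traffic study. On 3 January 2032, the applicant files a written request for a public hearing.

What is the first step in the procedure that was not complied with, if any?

Step 1

Step 1 — 14 and 28 days from 10 July 2031 (when the application is submitted) are 24 July 2031 and 7 August 2031 respectively; 22 July 2031 is 2 days too early.
The procedure was therefore not followed at step 1.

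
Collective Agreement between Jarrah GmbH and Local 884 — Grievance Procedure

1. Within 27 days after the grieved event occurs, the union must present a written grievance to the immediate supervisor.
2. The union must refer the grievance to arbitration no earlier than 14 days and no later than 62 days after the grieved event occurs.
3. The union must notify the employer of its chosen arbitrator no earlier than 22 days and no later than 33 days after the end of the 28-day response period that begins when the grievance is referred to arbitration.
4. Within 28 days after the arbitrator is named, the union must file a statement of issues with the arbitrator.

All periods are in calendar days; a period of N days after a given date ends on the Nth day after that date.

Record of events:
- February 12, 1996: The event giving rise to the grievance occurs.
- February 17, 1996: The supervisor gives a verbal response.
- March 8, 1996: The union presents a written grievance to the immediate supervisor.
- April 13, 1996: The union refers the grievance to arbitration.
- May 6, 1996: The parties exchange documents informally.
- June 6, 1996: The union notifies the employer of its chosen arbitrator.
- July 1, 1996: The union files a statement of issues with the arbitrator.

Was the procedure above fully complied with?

Yes

Step 1 — counting 27 days from February 12, 1996 (when the grieved event occurs) gives a deadline of March 10, 1996; completed March 8, 1996, before the deadline.
Step 2 — 14 and 62 days from February 12, 1996 (when the grieved event occurs) are February 26, 1996 and April 14, 1996 respectively; done April 13, 1996 — within the window.
Step 3 — 22 and 33 days from May 11, 1996 (end of the 28-day response period, which began when the grievance is referred to arbitration on April 13, 1996) are June 2, 1996 and June 13, 1996 respectively; done June 6, 1996 — within the window.
Step 4 — counting 28 days from June 6, 1996 (when the arbitrator is named) gives a deadline of July 4, 1996; July 1, 1996 is within that limit.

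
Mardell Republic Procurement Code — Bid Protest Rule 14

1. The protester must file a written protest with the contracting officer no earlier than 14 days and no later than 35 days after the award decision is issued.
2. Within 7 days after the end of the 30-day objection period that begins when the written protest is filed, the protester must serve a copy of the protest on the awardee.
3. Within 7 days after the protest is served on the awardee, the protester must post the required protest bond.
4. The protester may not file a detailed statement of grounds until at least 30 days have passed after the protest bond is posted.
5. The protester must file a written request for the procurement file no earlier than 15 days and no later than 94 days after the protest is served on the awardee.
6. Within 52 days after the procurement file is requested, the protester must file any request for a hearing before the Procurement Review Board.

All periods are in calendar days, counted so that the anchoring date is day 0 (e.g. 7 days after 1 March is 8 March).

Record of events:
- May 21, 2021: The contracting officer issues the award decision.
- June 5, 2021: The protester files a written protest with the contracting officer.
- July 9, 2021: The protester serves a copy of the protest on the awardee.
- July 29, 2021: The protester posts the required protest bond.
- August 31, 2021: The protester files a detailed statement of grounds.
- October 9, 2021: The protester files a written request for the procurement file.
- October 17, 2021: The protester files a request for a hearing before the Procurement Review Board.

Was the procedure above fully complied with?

Step 1 — 14 and 35 days from May 21, 2021 (when the award decision is issued) are June 4, 2021 and June 25, 2021 respectively; June 5, 2021 falls inside that range.
Step 2 — counting 7 days from July 5, 2021 (end of the 30-day objection period, which began when the written protest is filed on June 5, 2021) gives a deadline of July 12, 2021; completed July 9, 2021, before the deadline.
Step 3 — counting 7 days from July 9, 2021 (when the protest is served on the awardee) gives a deadline of July 16, 2021; not done until July 29, 2021, 13 days after the deadline.
That is the first point of non-compliance.

No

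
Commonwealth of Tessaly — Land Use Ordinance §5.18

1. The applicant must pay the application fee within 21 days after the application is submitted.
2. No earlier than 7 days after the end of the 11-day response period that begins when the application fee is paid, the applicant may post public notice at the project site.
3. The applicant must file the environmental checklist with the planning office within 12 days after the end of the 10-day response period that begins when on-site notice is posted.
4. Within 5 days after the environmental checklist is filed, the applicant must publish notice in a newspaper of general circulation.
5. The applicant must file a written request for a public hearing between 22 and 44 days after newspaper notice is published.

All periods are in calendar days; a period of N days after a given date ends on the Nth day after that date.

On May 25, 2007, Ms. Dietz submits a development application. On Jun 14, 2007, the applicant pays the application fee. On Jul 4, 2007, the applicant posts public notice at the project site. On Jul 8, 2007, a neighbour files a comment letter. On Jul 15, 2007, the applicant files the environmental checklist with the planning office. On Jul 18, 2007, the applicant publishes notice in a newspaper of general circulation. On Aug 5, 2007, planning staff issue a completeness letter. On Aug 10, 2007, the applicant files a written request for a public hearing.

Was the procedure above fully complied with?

Step 1: 21 days after May 25, 2007 (when the application is submitted) is Jun 15, 2007; completed Jun 14, 2007, before the deadline.
Step 2: the earliest permitted date is 7 days after Jun 25, 2007 (end of the 11-day response period, which began when the application fee is paid on Jun 14, 2007), i.e. Jul 2, 2007; done Jul 4, 2007 — permitted.
Step 3: 12 days after Jul 14, 2007 (end of the 10-day response period, which began when on-site notice is posted on Jul 4, 2007) is Jul 26, 2007; done Jul 15, 2007 — timely.
Step 4: 5 days after Jul 15, 2007 (when the environmental checklist is filed) is Jul 20, 2007; completed Jul 18, 2007, before the deadline.
Step 5: the window is 22–44 days after Jul 18, 2007 (when newspaper notice is published), so Aug 9, 2007 through Aug 31, 2007; Aug 10, 2007 falls inside that range.

Yes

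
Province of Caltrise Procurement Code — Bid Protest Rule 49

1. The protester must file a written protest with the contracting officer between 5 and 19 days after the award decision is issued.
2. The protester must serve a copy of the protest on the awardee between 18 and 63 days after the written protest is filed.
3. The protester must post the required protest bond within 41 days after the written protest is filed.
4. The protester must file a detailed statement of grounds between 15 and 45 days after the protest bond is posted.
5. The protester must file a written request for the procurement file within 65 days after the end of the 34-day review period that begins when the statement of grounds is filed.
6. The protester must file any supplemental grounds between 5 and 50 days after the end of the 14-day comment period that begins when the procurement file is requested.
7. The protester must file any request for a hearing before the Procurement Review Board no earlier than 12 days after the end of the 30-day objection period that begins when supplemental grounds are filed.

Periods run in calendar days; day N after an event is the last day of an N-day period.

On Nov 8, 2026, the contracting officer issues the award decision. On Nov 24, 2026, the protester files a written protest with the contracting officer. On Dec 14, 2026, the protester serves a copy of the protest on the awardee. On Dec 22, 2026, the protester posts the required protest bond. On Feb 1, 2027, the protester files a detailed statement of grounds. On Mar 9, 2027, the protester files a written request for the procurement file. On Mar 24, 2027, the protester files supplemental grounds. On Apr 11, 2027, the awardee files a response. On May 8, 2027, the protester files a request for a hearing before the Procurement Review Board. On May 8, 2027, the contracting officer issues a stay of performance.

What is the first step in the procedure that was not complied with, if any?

Step 1 — 5 and 19 days from Nov 8, 2026 (when the award decision is issued) are Nov 13, 2026 and Nov 27, 2026 respectively; done Nov 24, 2026 — within the window.
Step 2 — 18 and 63 days from Nov 24, 2026 (when the written protest is filed) are Dec 12, 2026 and Jan 26, 2027 respectively; done Dec 14, 2026 — within the window.
Step 3 — counting 41 days from Nov 24, 2026 (when the written protest is filed) gives a deadline of Jan 4, 2027; Dec 22, 2026 is within that limit.
Step 4 — 15 and 45 days from Dec 22, 2026 (when the protest bond is posted) are Jan 6, 2027 and Feb 5, 2027 respectively; done Feb 1, 2027 — within the window.
Step 5 — counting 65 days from Mar 7, 2027 (end of the 34-day review period, which began when the statement of grounds is filed on Feb 1, 2027) gives a deadline of May 11, 2027; done Mar 9, 2027 — timely.
Step 6 — 5 and 50 days from Mar 23, 2027 (end of the 14-day comment period, which began when the procurement file is requested on Mar 9, 2027) are Mar 28, 2027 and May 12, 2027 respectively; Mar 24, 2027 is 4 days too early.
The analysis stops there.

Step 6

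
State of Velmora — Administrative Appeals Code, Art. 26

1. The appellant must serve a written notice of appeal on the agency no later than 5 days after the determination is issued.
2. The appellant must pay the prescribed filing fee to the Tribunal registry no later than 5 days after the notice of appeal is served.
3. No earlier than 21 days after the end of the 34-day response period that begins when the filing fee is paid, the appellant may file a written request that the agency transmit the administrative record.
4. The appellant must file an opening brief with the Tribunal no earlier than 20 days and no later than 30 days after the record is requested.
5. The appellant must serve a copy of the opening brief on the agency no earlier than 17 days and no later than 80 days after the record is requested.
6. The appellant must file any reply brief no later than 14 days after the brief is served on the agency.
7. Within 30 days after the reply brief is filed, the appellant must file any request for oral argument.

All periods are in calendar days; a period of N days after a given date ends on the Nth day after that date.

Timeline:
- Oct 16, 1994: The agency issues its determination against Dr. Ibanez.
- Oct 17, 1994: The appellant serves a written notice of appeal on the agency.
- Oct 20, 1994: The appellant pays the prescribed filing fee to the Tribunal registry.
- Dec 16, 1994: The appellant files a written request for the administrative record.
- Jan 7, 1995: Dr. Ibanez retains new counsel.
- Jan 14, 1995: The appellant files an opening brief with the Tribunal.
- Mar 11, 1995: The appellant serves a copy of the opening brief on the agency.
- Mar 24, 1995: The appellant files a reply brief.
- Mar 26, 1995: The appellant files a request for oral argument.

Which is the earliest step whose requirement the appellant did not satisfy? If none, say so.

Step 1 — counting 5 days from Oct 16, 1994 (when the determination is issued) gives a deadline of Oct 21, 1994; completed Oct 17, 1994, before the deadline.
Step 2 — counting 5 days from Oct 17, 1994 (when the notice of appeal is served) gives a deadline of Oct 22, 1994; done Oct 20, 1994 — timely.
Step 3 — must wait 21 days from Nov 23, 1994 (end of the 34-day response period, which began when the filing fee is paid on Oct 20, 1994), so not before Dec 14, 1994; Dec 16, 1994 is on or after that date.
Step 4 — 20 and 30 days from Dec 16, 1994 (when the record is requested) are Jan 5, 1995 and Jan 15, 1995 respectively; Jan 14, 1995 falls inside that range.
Step 5 — 17 and 80 days from Dec 16, 1994 (when the record is requested) are Jan 2, 1995 and Mar 6, 1995 respectively; Mar 11, 1995 is 5 days past the end of the window.
No need to go further; step 5 was not satisfied.

Step 5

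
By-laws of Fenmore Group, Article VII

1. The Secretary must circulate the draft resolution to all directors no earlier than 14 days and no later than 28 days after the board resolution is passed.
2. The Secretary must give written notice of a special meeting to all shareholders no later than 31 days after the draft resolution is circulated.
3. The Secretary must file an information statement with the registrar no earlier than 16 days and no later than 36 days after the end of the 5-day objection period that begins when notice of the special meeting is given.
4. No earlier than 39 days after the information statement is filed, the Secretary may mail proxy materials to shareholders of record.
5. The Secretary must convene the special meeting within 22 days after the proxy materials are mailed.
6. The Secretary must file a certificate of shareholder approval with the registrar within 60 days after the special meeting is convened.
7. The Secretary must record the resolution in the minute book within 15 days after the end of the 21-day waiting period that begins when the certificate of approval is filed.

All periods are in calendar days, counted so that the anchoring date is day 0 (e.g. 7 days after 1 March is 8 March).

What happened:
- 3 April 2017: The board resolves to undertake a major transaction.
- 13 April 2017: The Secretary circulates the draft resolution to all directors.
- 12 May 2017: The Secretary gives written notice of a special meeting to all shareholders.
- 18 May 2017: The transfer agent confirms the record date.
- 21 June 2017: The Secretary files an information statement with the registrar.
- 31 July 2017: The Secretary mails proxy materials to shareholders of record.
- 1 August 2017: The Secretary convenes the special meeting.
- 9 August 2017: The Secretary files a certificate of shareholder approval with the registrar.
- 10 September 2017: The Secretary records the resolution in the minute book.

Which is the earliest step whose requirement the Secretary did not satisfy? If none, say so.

Step 1 — 14 and 28 days from 3 April 2017 (when the board resolution is passed) are 17 April 2017 and 1 May 2017 respectively; done 13 April 2017 — 4 days before the window opened.
The analysis stops there.

Step 1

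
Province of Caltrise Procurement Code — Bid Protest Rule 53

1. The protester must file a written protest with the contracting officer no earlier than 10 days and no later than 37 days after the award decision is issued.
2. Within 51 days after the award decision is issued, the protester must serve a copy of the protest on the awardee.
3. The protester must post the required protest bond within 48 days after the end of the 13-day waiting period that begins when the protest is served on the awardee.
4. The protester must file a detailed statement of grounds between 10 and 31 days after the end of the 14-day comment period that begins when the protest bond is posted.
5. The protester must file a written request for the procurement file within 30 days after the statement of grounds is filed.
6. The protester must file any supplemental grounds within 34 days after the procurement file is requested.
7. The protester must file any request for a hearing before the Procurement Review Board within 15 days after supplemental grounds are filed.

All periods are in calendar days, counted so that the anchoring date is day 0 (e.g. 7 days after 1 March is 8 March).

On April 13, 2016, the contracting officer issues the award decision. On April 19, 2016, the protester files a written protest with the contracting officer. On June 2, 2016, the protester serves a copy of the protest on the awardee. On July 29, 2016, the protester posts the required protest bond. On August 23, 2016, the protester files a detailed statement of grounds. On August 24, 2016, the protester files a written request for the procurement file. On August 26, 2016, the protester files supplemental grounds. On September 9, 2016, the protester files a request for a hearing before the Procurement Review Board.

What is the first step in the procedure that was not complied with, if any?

Step 1

(1) the permitted window runs from April 13, 2016 + 10 = April 23, 2016 to April 13, 2016 + 37 = May 20, 2016; done April 19, 2016 — 4 days before the window opened.
That is the first point of non-compliance.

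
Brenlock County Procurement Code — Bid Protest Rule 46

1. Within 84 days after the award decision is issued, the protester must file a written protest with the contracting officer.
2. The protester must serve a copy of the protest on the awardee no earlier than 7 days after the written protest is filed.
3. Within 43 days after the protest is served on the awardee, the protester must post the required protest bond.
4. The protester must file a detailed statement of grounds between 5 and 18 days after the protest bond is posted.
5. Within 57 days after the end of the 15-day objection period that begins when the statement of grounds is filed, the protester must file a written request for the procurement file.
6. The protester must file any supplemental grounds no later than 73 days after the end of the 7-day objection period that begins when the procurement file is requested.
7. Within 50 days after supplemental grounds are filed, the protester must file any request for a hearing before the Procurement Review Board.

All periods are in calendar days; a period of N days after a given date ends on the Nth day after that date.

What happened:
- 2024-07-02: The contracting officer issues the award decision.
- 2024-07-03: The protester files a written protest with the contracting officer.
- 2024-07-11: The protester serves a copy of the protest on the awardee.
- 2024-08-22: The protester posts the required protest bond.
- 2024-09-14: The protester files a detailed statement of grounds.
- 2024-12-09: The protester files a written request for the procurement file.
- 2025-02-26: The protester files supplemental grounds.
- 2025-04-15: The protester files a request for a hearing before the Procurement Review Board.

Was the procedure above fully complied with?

Step 1: 84 days after 2024-07-02 (when the award decision is issued) is 2024-09-24; completed 2024-07-03, before the deadline.
Step 2: the earliest permitted date is 7 days after 2024-07-03 (when the written protest is filed), i.e. 2024-07-10; 2024-07-11 is on or after that date.
Step 3: 43 days after 2024-07-11 (when the protest is served on the awardee) is 2024-08-23; 2024-08-22 is within that limit.
Step 4: the window is 5–18 days after 2024-08-22 (when the protest bond is posted), so 2024-08-27 through 2024-09-09; 2024-09-14 is 5 days past the end of the window.
Later steps need not be reached.

No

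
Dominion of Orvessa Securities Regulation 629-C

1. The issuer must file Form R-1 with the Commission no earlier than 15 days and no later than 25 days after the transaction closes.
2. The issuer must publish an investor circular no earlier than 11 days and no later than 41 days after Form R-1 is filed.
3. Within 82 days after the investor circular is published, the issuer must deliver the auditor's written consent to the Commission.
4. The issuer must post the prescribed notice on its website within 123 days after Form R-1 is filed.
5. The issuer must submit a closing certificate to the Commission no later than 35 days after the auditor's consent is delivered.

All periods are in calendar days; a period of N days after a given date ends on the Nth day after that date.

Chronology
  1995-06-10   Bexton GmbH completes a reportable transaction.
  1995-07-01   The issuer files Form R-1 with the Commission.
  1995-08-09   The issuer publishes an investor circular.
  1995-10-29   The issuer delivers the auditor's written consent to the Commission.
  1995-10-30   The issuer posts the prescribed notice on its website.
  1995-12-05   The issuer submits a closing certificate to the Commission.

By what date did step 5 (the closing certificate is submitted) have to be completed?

Step 5 runs from 1995-10-29, when the auditor's consent is delivered. 35 days after 1995-10-29 is 1995-12-03.

1995-12-03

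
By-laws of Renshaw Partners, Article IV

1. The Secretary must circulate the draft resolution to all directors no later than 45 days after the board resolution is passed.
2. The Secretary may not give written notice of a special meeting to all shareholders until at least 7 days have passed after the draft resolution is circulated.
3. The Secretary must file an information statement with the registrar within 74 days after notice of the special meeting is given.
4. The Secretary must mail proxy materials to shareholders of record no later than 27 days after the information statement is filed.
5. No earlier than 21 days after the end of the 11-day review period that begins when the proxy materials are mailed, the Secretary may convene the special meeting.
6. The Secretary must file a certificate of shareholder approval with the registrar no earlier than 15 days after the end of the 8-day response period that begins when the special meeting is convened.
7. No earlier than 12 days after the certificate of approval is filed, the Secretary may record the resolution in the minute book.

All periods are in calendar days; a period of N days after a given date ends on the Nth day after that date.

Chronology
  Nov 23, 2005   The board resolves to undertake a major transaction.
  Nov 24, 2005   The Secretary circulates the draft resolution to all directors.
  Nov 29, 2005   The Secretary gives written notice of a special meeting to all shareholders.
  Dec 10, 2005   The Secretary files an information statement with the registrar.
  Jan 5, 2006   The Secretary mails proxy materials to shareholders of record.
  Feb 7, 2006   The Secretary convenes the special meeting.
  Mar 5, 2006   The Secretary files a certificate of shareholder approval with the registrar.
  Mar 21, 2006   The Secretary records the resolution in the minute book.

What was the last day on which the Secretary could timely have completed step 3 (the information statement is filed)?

Feb 11, 2006

Step 3 runs from Nov 29, 2005, when notice of the special meeting is given. 74 days after Nov 29, 2005 is Feb 11, 2006.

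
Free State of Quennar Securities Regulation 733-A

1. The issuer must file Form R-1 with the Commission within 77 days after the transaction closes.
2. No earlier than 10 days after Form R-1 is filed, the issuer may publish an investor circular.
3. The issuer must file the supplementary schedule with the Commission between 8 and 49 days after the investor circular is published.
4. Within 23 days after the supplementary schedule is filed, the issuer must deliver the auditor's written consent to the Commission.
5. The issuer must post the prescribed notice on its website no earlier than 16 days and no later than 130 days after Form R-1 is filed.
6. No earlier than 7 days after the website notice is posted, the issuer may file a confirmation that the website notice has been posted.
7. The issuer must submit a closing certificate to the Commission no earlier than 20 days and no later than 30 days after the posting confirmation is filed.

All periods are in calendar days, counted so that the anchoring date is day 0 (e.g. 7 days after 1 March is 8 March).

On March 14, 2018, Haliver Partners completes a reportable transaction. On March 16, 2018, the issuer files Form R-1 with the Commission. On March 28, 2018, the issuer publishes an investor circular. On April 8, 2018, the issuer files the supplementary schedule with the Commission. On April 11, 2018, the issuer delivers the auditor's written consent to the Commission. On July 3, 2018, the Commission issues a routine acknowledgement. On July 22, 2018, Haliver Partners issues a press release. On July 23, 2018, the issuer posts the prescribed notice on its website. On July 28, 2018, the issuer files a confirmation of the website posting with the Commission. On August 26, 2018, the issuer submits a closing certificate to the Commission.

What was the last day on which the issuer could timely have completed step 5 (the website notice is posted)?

July 24, 2018

Step 5 runs from March 16, 2018, when Form R-1 is filed. The window is 16–130 days after March 16, 2018; it closes on July 24, 2018.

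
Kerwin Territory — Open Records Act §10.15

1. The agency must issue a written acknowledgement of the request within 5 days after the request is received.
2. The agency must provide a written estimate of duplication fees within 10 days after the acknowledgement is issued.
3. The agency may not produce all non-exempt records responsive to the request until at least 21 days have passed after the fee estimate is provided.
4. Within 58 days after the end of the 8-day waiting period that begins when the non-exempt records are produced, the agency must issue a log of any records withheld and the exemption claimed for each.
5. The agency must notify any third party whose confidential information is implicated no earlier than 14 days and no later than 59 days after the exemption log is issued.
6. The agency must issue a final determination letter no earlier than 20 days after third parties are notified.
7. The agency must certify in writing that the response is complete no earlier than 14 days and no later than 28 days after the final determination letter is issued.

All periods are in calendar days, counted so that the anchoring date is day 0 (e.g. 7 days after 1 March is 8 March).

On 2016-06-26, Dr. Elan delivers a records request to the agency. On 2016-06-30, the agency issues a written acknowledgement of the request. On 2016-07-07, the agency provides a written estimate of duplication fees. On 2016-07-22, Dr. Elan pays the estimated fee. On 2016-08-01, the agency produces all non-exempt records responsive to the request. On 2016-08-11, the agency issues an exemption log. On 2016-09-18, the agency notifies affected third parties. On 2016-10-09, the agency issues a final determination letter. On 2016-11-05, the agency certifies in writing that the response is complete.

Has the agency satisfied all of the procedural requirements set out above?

Step 1 — counting 5 days from 2016-06-26 (when the request is received) gives a deadline of 2016-07-01; 2016-06-30 is within that limit.
Step 2 — counting 10 days from 2016-06-30 (when the acknowledgement is issued) gives a deadline of 2016-07-10; done 2016-07-07 — timely.
Step 3 — must wait 21 days from 2016-07-07 (when the fee estimate is provided), so not before 2016-07-28; done 2016-08-01, after the minimum wait.
Step 4 — counting 58 days from 2016-08-09 (end of the 8-day waiting period, which began when the non-exempt records are produced on 2016-08-01) gives a deadline of 2016-10-06; done 2016-08-11 — timely.
Step 5 — 14 and 59 days from 2016-08-11 (when the exemption log is issued) are 2016-08-25 and 2016-10-09 respectively; done 2016-09-18 — within the window.
Step 6 — must wait 20 days from 2016-09-18 (when third parties are notified), so not before 2016-10-08; done 2016-10-09 — permitted.
Step 7 — 14 and 28 days from 2016-10-09 (when the final determination letter is issued) are 2016-10-23 and 2016-11-06 respectively; done 2016-11-05 — within the window.

Yes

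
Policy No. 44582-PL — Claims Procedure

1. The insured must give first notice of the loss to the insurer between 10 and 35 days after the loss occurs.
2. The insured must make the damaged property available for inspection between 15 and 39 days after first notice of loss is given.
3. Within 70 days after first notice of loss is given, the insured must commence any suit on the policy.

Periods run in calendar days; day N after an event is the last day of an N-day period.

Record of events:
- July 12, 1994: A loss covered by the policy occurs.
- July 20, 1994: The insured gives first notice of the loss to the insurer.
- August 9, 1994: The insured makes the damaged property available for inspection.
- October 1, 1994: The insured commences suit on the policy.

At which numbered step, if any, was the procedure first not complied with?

Step 1: the window is 10–35 days after July 12, 1994 (when the loss occurs), so July 22, 1994 through August 16, 1994; July 20, 1994 is 2 days too early.
The analysis stops there.

Step 1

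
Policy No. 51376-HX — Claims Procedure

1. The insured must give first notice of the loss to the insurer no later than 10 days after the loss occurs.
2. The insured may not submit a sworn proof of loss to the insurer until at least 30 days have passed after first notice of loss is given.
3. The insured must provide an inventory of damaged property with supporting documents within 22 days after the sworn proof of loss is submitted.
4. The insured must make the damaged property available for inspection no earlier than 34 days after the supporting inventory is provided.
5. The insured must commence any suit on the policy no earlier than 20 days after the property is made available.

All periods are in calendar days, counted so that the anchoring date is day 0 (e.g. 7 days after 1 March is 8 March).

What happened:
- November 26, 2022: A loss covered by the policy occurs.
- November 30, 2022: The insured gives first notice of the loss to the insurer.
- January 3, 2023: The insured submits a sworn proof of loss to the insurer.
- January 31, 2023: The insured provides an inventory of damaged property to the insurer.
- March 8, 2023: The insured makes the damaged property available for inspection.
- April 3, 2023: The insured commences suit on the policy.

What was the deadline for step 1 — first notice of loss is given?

Step 1 runs from November 26, 2022, when the loss occurs. 10 days after November 26, 2022 is December 6, 2022.

December 6, 2022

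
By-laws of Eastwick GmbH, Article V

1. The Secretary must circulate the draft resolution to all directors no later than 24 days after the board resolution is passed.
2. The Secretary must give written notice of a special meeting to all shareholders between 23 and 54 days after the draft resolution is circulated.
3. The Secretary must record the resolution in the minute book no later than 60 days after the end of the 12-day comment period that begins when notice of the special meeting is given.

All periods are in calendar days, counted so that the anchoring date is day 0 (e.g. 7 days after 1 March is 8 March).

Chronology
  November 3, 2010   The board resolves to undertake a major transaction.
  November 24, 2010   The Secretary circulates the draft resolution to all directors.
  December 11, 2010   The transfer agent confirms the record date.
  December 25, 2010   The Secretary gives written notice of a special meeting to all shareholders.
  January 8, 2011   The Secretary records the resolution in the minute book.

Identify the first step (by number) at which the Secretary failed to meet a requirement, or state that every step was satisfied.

Step 1: 24 days after November 3, 2010 (when the board resolution is passed) is November 27, 2010; completed November 24, 2010, before the deadline.
Step 2: the window is 23–54 days after November 24, 2010 (when the draft resolution is circulated), so December 17, 2010 through January 17, 2011; done December 25, 2010, which is between those dates.
Step 3: 60 days after January 6, 2011 (end of the 12-day comment period, which began when notice of the special meeting is given on December 25, 2010) is March 7, 2011; done January 8, 2011 — timely.

None — every step was satisfied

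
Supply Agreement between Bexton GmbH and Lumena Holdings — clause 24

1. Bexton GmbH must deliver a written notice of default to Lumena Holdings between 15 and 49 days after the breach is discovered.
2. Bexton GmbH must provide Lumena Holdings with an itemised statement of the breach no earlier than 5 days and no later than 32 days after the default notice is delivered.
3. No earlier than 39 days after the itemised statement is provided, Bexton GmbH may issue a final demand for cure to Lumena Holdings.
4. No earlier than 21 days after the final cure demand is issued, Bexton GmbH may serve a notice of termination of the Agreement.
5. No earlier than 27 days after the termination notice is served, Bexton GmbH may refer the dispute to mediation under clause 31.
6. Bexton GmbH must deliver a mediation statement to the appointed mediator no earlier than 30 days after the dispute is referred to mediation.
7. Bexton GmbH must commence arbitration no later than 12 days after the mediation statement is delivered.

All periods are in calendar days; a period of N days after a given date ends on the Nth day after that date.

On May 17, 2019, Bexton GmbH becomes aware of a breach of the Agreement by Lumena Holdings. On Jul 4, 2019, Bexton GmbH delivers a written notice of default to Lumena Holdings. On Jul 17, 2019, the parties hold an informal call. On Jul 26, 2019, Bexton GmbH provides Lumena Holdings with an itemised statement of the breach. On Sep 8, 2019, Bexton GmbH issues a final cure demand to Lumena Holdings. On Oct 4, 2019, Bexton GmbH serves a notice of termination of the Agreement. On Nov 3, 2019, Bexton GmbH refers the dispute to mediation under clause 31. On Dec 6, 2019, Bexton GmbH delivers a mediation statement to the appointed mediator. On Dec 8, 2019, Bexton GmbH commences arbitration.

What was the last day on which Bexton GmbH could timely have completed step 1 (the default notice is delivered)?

Step 1 runs from May 17, 2019, when the breach is discovered. The window is 15–49 days after May 17, 2019; it closes on Jul 5, 2019.

Jul 5, 2019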